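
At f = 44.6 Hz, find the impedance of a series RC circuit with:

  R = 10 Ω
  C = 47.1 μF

Step 1 — Angular frequency: ω = 2π·f = 2π·44.6 = 280.2 rad/s.
Step 2 — Component impedances:
  R: Z = R = 10 Ω
  C: Z = 1/(jωC) = -j/(ω·C) = 0 - j75.76 Ω
Step 3 — Series combination: Z_total = R + C = 10 - j75.76 Ω = 76.42∠-82.5° Ω.

Z = 10 - j75.76 Ω = 76.42∠-82.5° Ω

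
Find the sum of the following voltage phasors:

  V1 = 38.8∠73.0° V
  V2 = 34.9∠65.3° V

Step 1 — Convert each phasor to rectangular form:
  V1 = 38.8·(cos(73.0°) + j·sin(73.0°)) = 11.34 + j37.1 V
  V2 = 34.9·(cos(65.3°) + j·sin(65.3°)) = 14.58 + j31.71 V
Step 2 — Sum components: V_total = 25.93 + j68.81 V.
Step 3 — Convert to polar: |V_total| = 73.53 V, ∠V_total = 69.4°.

V_total = 73.53∠69.4° V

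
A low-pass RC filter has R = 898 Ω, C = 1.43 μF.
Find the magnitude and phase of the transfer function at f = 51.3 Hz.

Step 1 — Angular frequency: ω = 2π·51.3 = 322.3 rad/s.
Step 2 — Transfer function: H(jω) = 1/(1 + jωRC).
Step 3 — Denominator: 1 + jωRC = 1 + j·322.3·898·1.43e-06 = 1 + j0.4139.
Step 4 — H = 0.8537 - j0.3534.
Step 5 — Magnitude: |H| = 0.924 (-0.7 dB); phase: φ = -22.5°.

|H| = 0.924 (-0.7 dB), φ = -22.5°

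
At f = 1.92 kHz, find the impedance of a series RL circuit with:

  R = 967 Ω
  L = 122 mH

Step 1 — Angular frequency: ω = 2π·f = 2π·1920 = 1.206e+04 rad/s.
Step 2 — Component impedances:
  R: Z = R = 967 Ω
  L: Z = jωL = j·1.206e+04·0.122 = 0 + j1472 Ω
Step 3 — Series combination: Z_total = R + L = 967 + j1472 Ω = 1761∠56.7° Ω.

Z = 967 + j1472 Ω = 1761∠56.7° Ω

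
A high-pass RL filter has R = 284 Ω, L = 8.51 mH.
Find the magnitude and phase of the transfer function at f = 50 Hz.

Step 1 — Angular frequency: ω = 2π·50 = 314.2 rad/s.
Step 2 — Transfer function: H(jω) = jωL/(R + jωL).
Step 3 — Numerator jωL = j·2.673; denominator R + jωL = 284 + j2.673.
Step 4 — H = 8.861e-05 + j0.009413.
Step 5 — Magnitude: |H| = 0.009413 (-40.5 dB); phase: φ = 89.5°.

|H| = 0.009413 (-40.5 dB), φ = 89.5°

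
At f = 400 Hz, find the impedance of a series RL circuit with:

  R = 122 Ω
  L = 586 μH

Step 1 — Angular frequency: ω = 2π·f = 2π·400 = 2513 rad/s.
Step 2 — Component impedances:
  R: Z = R = 122 Ω
  L: Z = jωL = j·2513·0.000586 = 0 + j1.473 Ω
Step 3 — Series combination: Z_total = R + L = 122 + j1.473 Ω = 122∠0.7° Ω.

Z = 122 + j1.473 Ω = 122∠0.7° Ω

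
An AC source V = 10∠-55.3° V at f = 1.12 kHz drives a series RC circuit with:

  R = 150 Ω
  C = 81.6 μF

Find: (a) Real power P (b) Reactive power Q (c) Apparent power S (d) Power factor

Step 1 — Angular frequency: ω = 2π·f = 2π·1120 = 7037 rad/s.
Step 2 — Component impedances:
  R: Z = R = 150 Ω
  C: Z = 1/(jωC) = -j/(ω·C) = 0 - j1.741 Ω
Step 3 — Series combination: Z_total = R + C = 150 - j1.741 Ω = 150∠-0.7° Ω.
Step 4 — Source phasor: V = 10∠-55.3° V = 5.693 - j8.221 V.
Step 5 — Current: I = V / Z = 0.03858 - j0.05436 A = 0.06666∠-54.6° A.
Step 6 — Complex power: S = V·I* = 0.6666 - j0.007739 VA.
Step 7 — Real power: P = Re(S) = 0.6666 W.
Step 8 — Reactive power: Q = Im(S) = -0.007739 VAR.
Step 9 — Apparent power: |S| = 0.6666 VA.
Step 10 — Power factor: PF = P/|S| = 0.9999 (leading).

(a) P = 0.6666 W  (b) Q = -0.007739 VAR  (c) S = 0.6666 VA  (d) PF = 0.9999 (leading)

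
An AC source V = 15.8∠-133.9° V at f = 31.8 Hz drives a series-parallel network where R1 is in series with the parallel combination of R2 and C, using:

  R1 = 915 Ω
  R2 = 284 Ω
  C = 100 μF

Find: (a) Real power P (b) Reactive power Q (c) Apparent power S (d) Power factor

Step 1 — Angular frequency: ω = 2π·f = 2π·31.8 = 199.8 rad/s.
Step 2 — Component impedances:
  R1: Z = R = 915 Ω
  R2: Z = R = 284 Ω
  C: Z = 1/(jωC) = -j/(ω·C) = 0 - j50.05 Ω
Step 3 — Parallel branch: R2 || C = 1/(1/R2 + 1/C) = 8.554 - j48.54 Ω.
Step 4 — Series with R1: Z_total = R1 + (R2 || C) = 923.6 - j48.54 Ω = 924.8∠-3.0° Ω.
Step 5 — Source phasor: V = 15.8∠-133.9° V = -10.96 - j11.38 V.
Step 6 — Current: I = V / Z = -0.01118 - j0.01291 A = 0.01708∠-130.9° A.
Step 7 — Complex power: S = V·I* = 0.2696 - j0.01417 VA.
Step 8 — Real power: P = Re(S) = 0.2696 W.
Step 9 — Reactive power: Q = Im(S) = -0.01417 VAR.
Step 10 — Apparent power: |S| = 0.2699 VA.
Step 11 — Power factor: PF = P/|S| = 0.9986 (leading).

(a) P = 0.2696 W  (b) Q = -0.01417 VAR  (c) S = 0.2699 VA  (d) PF = 0.9986 (leading)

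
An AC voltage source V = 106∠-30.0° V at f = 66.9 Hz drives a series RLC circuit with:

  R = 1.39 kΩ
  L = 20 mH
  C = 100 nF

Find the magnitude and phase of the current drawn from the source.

Step 1 — Angular frequency: ω = 2π·f = 2π·66.9 = 420.3 rad/s.
Step 2 — Component impedances:
  R: Z = R = 1390 Ω
  L: Z = jωL = j·420.3·0.02 = 0 + j8.407 Ω
  C: Z = 1/(jωC) = -j/(ω·C) = 0 - j2.379e+04 Ω
Step 3 — Series combination: Z_total = R + L + C = 1390 - j2.378e+04 Ω = 2.382e+04∠-86.7° Ω.
Step 4 — Source phasor: V = 106∠-30.0° V = 91.8 - j53 V.
Step 5 — Ohm's law: I = V / Z_total = (91.8 - j53) / (1390 - j2.378e+04) = 0.002446 + j0.003717 A.
Step 6 — Convert to polar: |I| = 0.00445 A, ∠I = 56.7°.

I = 0.00445∠56.7° A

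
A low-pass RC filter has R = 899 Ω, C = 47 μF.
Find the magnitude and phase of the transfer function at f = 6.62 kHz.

Step 1 — Angular frequency: ω = 2π·6620 = 4.159e+04 rad/s.
Step 2 — Transfer function: H(jω) = 1/(1 + jωRC).
Step 3 — Denominator: 1 + jωRC = 1 + j·4.159e+04·899·4.7e-05 = 1 + j1758.
Step 4 — H = 3.237e-07 - j0.000569.
Step 5 — Magnitude: |H| = 0.000569 (-64.9 dB); phase: φ = -90.0°.

|H| = 0.000569 (-64.9 dB), φ = -90.0°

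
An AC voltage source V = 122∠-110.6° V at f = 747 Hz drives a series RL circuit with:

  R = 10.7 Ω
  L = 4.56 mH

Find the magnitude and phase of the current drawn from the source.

Step 1 — Angular frequency: ω = 2π·f = 2π·747 = 4694 rad/s.
Step 2 — Component impedances:
  R: Z = R = 10.7 Ω
  L: Z = jωL = j·4694·0.00456 = 0 + j21.4 Ω
Step 3 — Series combination: Z_total = R + L = 10.7 + j21.4 Ω = 23.93∠63.4° Ω.
Step 4 — Source phasor: V = 122∠-110.6° V = -42.92 - j114.2 V.
Step 5 — Ohm's law: I = V / Z_total = (-42.92 - j114.2) / (10.7 + j21.4) = -5.071 - j0.5296 A.
Step 6 — Convert to polar: |I| = 5.099 A, ∠I = -174.0°.

I = 5.099∠-174.0° A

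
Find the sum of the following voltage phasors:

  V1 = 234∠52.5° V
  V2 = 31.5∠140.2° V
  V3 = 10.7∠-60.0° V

Step 1 — Convert each phasor to rectangular form:
  V1 = 234·(cos(52.5°) + j·sin(52.5°)) = 142.5 + j185.6 V
  V2 = 31.5·(cos(140.2°) + j·sin(140.2°)) = -24.2 + j20.16 V
  V3 = 10.7·(cos(-60.0°) + j·sin(-60.0°)) = 5.35 - j9.266 V
Step 2 — Sum components: V_total = 123.6 + j196.5 V.
Step 3 — Convert to polar: |V_total| = 232.2 V, ∠V_total = 57.8°.

V_total = 232.2∠57.8° V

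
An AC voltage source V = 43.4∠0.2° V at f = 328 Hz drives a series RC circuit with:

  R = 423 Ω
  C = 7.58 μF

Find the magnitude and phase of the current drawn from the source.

Step 1 — Angular frequency: ω = 2π·f = 2π·328 = 2061 rad/s.
Step 2 — Component impedances:
  R: Z = R = 423 Ω
  C: Z = 1/(jωC) = -j/(ω·C) = 0 - j64.01 Ω
Step 3 — Series combination: Z_total = R + C = 423 - j64.01 Ω = 427.8∠-8.6° Ω.
Step 4 — Source phasor: V = 43.4∠0.2° V = 43.4 + j0.1515 V.
Step 5 — Ohm's law: I = V / Z_total = (43.4 + j0.1515) / (423 - j64.01) = 0.1002 + j0.01553 A.
Step 6 — Convert to polar: |I| = 0.1014 A, ∠I = 8.8°.

I = 0.1014∠8.8° A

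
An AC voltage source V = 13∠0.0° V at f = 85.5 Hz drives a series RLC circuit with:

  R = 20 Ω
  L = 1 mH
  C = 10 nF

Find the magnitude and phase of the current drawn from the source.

Step 1 — Angular frequency: ω = 2π·f = 2π·85.5 = 537.2 rad/s.
Step 2 — Component impedances:
  R: Z = R = 20 Ω
  L: Z = jωL = j·537.2·0.001 = 0 + j0.5372 Ω
  C: Z = 1/(jωC) = -j/(ω·C) = 0 - j1.861e+05 Ω
Step 3 — Series combination: Z_total = R + L + C = 20 - j1.861e+05 Ω = 1.861e+05∠-90.0° Ω.
Step 4 — Source phasor: V = 13∠0.0° V = 13 V.
Step 5 — Ohm's law: I = V / Z_total = (13) / (20 - j1.861e+05) = 7.504e-09 + j6.984e-05 A.
Step 6 — Convert to polar: |I| = 6.984e-05 A, ∠I = 90.0°.

I = 6.984e-05∠90.0° A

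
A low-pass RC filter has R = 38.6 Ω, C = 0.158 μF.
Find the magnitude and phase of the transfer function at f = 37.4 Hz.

Step 1 — Angular frequency: ω = 2π·37.4 = 235 rad/s.
Step 2 — Transfer function: H(jω) = 1/(1 + jωRC).
Step 3 — Denominator: 1 + jωRC = 1 + j·235·38.6·1.58e-07 = 1 + j0.001433.
Step 4 — H = 1 - j0.001433.
Step 5 — Magnitude: |H| = 1 (-0.0 dB); phase: φ = -0.1°.

|H| = 1 (-0.0 dB), φ = -0.1°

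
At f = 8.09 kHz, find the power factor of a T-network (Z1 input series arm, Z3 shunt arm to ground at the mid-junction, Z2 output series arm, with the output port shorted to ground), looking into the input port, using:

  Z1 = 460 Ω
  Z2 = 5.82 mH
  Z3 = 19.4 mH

Step 1 — Angular frequency: ω = 2π·f = 2π·8090 = 5.083e+04 rad/s.
Step 2 — Component impedances:
  Z1: Z = R = 460 Ω
  Z2: Z = jωL = j·5.083e+04·0.00582 = 0 + j295.8 Ω
  Z3: Z = jωL = j·5.083e+04·0.0194 = 0 + j986.1 Ω
Step 3 — With the output port shorted to ground, the output series arm Z2 runs from the junction to ground; the shunt arm Z3 also runs from the junction to ground. They appear in parallel: Z3 || Z2 = 0 + j227.6 Ω.
Step 4 — Series with input arm Z1: Z_in = Z1 + (Z3 || Z2) = 460 + j227.6 Ω = 513.2∠26.3° Ω.
Step 5 — Power factor: PF = cos(φ) = Re(Z)/|Z| = 460/513.2 = 0.8963.
Step 6 — Type: Im(Z) = 227.6 ⇒ lagging (phase φ = 26.3°).

PF = 0.8963 (lagging, φ = 26.3°)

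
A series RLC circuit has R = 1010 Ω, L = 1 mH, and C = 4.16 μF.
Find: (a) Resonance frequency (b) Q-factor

Step 1 — Resonance condition Im(Z)=0 gives ω₀ = 1/√(LC).
Step 2 — ω₀ = 1/√(0.001·4.16e-06) = 1.55e+04 rad/s.
Step 3 — f₀ = ω₀/(2π) = 2468 Hz.
Step 4 — Series Q: Q = ω₀L/R = 1.55e+04·0.001/1010 = 0.01535.

(a) f₀ = 2468 Hz  (b) Q = 0.01535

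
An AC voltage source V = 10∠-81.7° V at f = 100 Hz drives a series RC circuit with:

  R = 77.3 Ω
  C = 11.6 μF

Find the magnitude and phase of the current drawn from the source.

Step 1 — Angular frequency: ω = 2π·f = 2π·100 = 628.3 rad/s.
Step 2 — Component impedances:
  R: Z = R = 77.3 Ω
  C: Z = 1/(jωC) = -j/(ω·C) = 0 - j137.2 Ω
Step 3 — Series combination: Z_total = R + C = 77.3 - j137.2 Ω = 157.5∠-60.6° Ω.
Step 4 — Source phasor: V = 10∠-81.7° V = 1.444 - j9.895 V.
Step 5 — Ohm's law: I = V / Z_total = (1.444 - j9.895) / (77.3 - j137.2) = 0.05924 - j0.02286 A.
Step 6 — Convert to polar: |I| = 0.0635 A, ∠I = -21.1°.

I = 0.0635∠-21.1° A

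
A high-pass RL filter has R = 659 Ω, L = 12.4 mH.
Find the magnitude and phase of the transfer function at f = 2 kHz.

Step 1 — Angular frequency: ω = 2π·2000 = 1.257e+04 rad/s.
Step 2 — Transfer function: H(jω) = jωL/(R + jωL).
Step 3 — Numerator jωL = j·155.8; denominator R + jωL = 659 + j155.8.
Step 4 — H = 0.05295 + j0.2239.
Step 5 — Magnitude: |H| = 0.2301 (-12.8 dB); phase: φ = 76.7°.

|H| = 0.2301 (-12.8 dB), φ = 76.7°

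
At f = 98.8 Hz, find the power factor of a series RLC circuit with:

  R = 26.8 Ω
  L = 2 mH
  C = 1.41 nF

Step 1 — Angular frequency: ω = 2π·f = 2π·98.8 = 620.8 rad/s.
Step 2 — Component impedances:
  R: Z = R = 26.8 Ω
  L: Z = jωL = j·620.8·0.002 = 0 + j1.242 Ω
  C: Z = 1/(jωC) = -j/(ω·C) = 0 - j1.142e+06 Ω
Step 3 — Series combination: Z_total = R + L + C = 26.8 - j1.142e+06 Ω = 1.142e+06∠-90.0° Ω.
Step 4 — Power factor: PF = cos(φ) = Re(Z)/|Z| = 26.8/1.1425e+06 = 2.346e-05.
Step 5 — Type: Im(Z) = -1.142e+06 ⇒ leading (phase φ = -90.0°).

PF = 2.346e-05 (leading, φ = -90.0°)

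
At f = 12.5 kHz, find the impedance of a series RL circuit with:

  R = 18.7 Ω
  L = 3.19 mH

Step 1 — Angular frequency: ω = 2π·f = 2π·1.25e+04 = 7.854e+04 rad/s.
Step 2 — Component impedances:
  R: Z = R = 18.7 Ω
  L: Z = jωL = j·7.854e+04·0.00319 = 0 + j250.5 Ω
Step 3 — Series combination: Z_total = R + L = 18.7 + j250.5 Ω = 251.2∠85.7° Ω.

Z = 18.7 + j250.5 Ω = 251.2∠85.7° Ω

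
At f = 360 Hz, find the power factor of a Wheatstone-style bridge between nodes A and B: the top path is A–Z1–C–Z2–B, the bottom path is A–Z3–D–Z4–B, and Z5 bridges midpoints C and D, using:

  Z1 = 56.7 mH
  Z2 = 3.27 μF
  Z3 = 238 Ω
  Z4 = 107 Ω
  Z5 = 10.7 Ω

Step 1 — Angular frequency: ω = 2π·f = 2π·360 = 2262 rad/s.
Step 2 — Component impedances:
  Z1: Z = jωL = j·2262·0.0567 = 0 + j128.3 Ω
  Z2: Z = 1/(jωC) = -j/(ω·C) = 0 - j135.2 Ω
  Z3: Z = R = 238 Ω
  Z4: Z = R = 107 Ω
  Z5: Z = R = 10.7 Ω
Step 3 — Bridge requires nodal analysis (the Z5 bridge couples midpoints C and D, so the two paths cannot be reduced to a simple series/parallel combination). Setting node B to ground and injecting 1 A at node A, the 3-node admittance system at A, C, D solves to V_A = Z_AB = 112.5 + j40.48 Ω = 119.6∠19.8° Ω.
Step 4 — Power factor: PF = cos(φ) = Re(Z)/|Z| = 112.52/119.58 = 0.941.
Step 5 — Type: Im(Z) = 40.48 ⇒ lagging (phase φ = 19.8°).

PF = 0.941 (lagging, φ = 19.8°)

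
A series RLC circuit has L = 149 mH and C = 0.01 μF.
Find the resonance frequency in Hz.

Step 1 — Resonance condition Im(Z)=0 gives ω₀ = 1/√(LC).
Step 2 — ω₀ = 1/√(0.149·1e-08) = 2.591e+04 rad/s.
Step 3 — f₀ = ω₀/(2π) = 4123 Hz.

f₀ = 4123 Hz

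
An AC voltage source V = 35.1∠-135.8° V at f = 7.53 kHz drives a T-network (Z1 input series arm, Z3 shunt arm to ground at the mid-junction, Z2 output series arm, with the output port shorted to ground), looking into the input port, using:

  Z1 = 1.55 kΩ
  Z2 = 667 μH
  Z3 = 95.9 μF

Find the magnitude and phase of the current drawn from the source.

Step 1 — Angular frequency: ω = 2π·f = 2π·7530 = 4.731e+04 rad/s.
Step 2 — Component impedances:
  Z1: Z = R = 1550 Ω
  Z2: Z = jωL = j·4.731e+04·0.000667 = 0 + j31.56 Ω
  Z3: Z = 1/(jωC) = -j/(ω·C) = 0 - j0.2204 Ω
Step 3 — With the output port shorted to ground, the output series arm Z2 runs from the junction to ground; the shunt arm Z3 also runs from the junction to ground. They appear in parallel: Z3 || Z2 = 0 - j0.2219 Ω.
Step 4 — Series with input arm Z1: Z_in = Z1 + (Z3 || Z2) = 1550 - j0.2219 Ω = 1550∠-0.0° Ω.
Step 5 — Source phasor: V = 35.1∠-135.8° V = -25.16 - j24.47 V.
Step 6 — Ohm's law: I = V / Z_total = (-25.16 - j24.47) / (1550 - j0.2219) = -0.01623 - j0.01579 A.
Step 7 — Convert to polar: |I| = 0.02265 A, ∠I = -135.8°.

I = 0.02265∠-135.8° A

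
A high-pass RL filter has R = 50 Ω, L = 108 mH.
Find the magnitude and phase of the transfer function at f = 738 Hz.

Step 1 — Angular frequency: ω = 2π·738 = 4637 rad/s.
Step 2 — Transfer function: H(jω) = jωL/(R + jωL).
Step 3 — Numerator jωL = j·500.8; denominator R + jωL = 50 + j500.8.
Step 4 — H = 0.9901 + j0.09886.
Step 5 — Magnitude: |H| = 0.9951 (-0.0 dB); phase: φ = 5.7°.

|H| = 0.9951 (-0.0 dB), φ = 5.7°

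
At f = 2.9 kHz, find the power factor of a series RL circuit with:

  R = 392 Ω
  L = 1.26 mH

Step 1 — Angular frequency: ω = 2π·f = 2π·2900 = 1.822e+04 rad/s.
Step 2 — Component impedances:
  R: Z = R = 392 Ω
  L: Z = jωL = j·1.822e+04·0.00126 = 0 + j22.96 Ω
Step 3 — Series combination: Z_total = R + L = 392 + j22.96 Ω = 392.7∠3.4° Ω.
Step 4 — Power factor: PF = cos(φ) = Re(Z)/|Z| = 392/392.67 = 0.9983.
Step 5 — Type: Im(Z) = 22.96 ⇒ lagging (phase φ = 3.4°).

PF = 0.9983 (lagging, φ = 3.4°)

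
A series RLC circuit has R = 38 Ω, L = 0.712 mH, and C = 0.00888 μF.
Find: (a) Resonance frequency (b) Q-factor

Step 1 — Resonance condition Im(Z)=0 gives ω₀ = 1/√(LC).
Step 2 — ω₀ = 1/√(0.000712·8.88e-09) = 3.977e+05 rad/s.
Step 3 — f₀ = ω₀/(2π) = 6.33e+04 Hz.
Step 4 — Series Q: Q = ω₀L/R = 3.977e+05·0.000712/38 = 7.452.

(a) f₀ = 6.33e+04 Hz  (b) Q = 7.452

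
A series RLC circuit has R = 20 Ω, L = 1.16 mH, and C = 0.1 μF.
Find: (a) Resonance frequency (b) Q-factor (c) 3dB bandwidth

Step 1 — Resonance: ω₀ = 1/√(LC) = 1/√(0.00116·1e-07) = 9.285e+04 rad/s.
Step 2 — f₀ = ω₀/(2π) = 1.478e+04 Hz.
Step 3 — Series Q: Q = ω₀L/R = 9.285e+04·0.00116/20 = 5.385.
Step 4 — Bandwidth: Δω = ω₀/Q = 1.724e+04 rad/s; BW = Δω/(2π) = 2744 Hz.

(a) f₀ = 1.478e+04 Hz  (b) Q = 5.385  (c) BW = 2744 Hz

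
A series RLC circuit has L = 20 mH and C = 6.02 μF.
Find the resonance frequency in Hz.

Step 1 — Resonance condition Im(Z)=0 gives ω₀ = 1/√(LC).
Step 2 — ω₀ = 1/√(0.02·6.02e-06) = 2882 rad/s.
Step 3 — f₀ = ω₀/(2π) = 458.7 Hz.

f₀ = 458.7 Hz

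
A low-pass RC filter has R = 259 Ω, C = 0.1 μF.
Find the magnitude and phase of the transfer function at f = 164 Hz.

Step 1 — Angular frequency: ω = 2π·164 = 1030 rad/s.
Step 2 — Transfer function: H(jω) = 1/(1 + jωRC).
Step 3 — Denominator: 1 + jωRC = 1 + j·1030·259·1e-07 = 1 + j0.02669.
Step 4 — H = 0.9993 - j0.02667.
Step 5 — Magnitude: |H| = 0.9996 (-0.0 dB); phase: φ = -1.5°.

|H| = 0.9996 (-0.0 dB), φ = -1.5°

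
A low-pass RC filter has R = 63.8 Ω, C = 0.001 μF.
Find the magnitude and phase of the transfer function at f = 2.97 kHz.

Step 1 — Angular frequency: ω = 2π·2970 = 1.866e+04 rad/s.
Step 2 — Transfer function: H(jω) = 1/(1 + jωRC).
Step 3 — Denominator: 1 + jωRC = 1 + j·1.866e+04·63.8·1e-09 = 1 + j0.001191.
Step 4 — H = 1 - j0.001191.
Step 5 — Magnitude: |H| = 1 (-0.0 dB); phase: φ = -0.1°.

|H| = 1 (-0.0 dB), φ = -0.1°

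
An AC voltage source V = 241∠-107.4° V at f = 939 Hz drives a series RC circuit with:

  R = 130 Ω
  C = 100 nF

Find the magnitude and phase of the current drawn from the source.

Step 1 — Angular frequency: ω = 2π·f = 2π·939 = 5900 rad/s.
Step 2 — Component impedances:
  R: Z = R = 130 Ω
  C: Z = 1/(jωC) = -j/(ω·C) = 0 - j1695 Ω
Step 3 — Series combination: Z_total = R + C = 130 - j1695 Ω = 1700∠-85.6° Ω.
Step 4 — Source phasor: V = 241∠-107.4° V = -72.07 - j230 V.
Step 5 — Ohm's law: I = V / Z_total = (-72.07 - j230) / (130 - j1695) = 0.1316 - j0.05262 A.
Step 6 — Convert to polar: |I| = 0.1418 A, ∠I = -21.8°.

I = 0.1418∠-21.8° A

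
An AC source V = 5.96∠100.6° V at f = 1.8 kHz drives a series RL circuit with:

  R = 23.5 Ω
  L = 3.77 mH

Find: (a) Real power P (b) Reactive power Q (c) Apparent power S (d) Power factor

Step 1 — Angular frequency: ω = 2π·f = 2π·1800 = 1.131e+04 rad/s.
Step 2 — Component impedances:
  R: Z = R = 23.5 Ω
  L: Z = jωL = j·1.131e+04·0.00377 = 0 + j42.64 Ω
Step 3 — Series combination: Z_total = R + L = 23.5 + j42.64 Ω = 48.68∠61.1° Ω.
Step 4 — Source phasor: V = 5.96∠100.6° V = -1.096 + j5.858 V.
Step 5 — Current: I = V / Z = 0.09451 + j0.07781 A = 0.1224∠39.5° A.
Step 6 — Complex power: S = V·I* = 0.3522 + j0.639 VA.
Step 7 — Real power: P = Re(S) = 0.3522 W.
Step 8 — Reactive power: Q = Im(S) = 0.639 VAR.
Step 9 — Apparent power: |S| = 0.7296 VA.
Step 10 — Power factor: PF = P/|S| = 0.4827 (lagging).

(a) P = 0.3522 W  (b) Q = 0.639 VAR  (c) S = 0.7296 VA  (d) PF = 0.4827 (lagging)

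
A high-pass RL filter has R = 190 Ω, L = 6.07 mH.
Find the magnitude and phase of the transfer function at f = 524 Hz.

Step 1 — Angular frequency: ω = 2π·524 = 3292 rad/s.
Step 2 — Transfer function: H(jω) = jωL/(R + jωL).
Step 3 — Numerator jωL = j·19.98; denominator R + jωL = 190 + j19.98.
Step 4 — H = 0.01094 + j0.104.
Step 5 — Magnitude: |H| = 0.1046 (-19.6 dB); phase: φ = 84.0°.

|H| = 0.1046 (-19.6 dB), φ = 84.0°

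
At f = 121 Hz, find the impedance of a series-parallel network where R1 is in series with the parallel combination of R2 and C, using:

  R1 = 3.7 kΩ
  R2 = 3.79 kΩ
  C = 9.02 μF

Step 1 — Angular frequency: ω = 2π·f = 2π·121 = 760.3 rad/s.
Step 2 — Component impedances:
  R1: Z = R = 3700 Ω
  R2: Z = R = 3790 Ω
  C: Z = 1/(jωC) = -j/(ω·C) = 0 - j145.8 Ω
Step 3 — Parallel branch: R2 || C = 1/(1/R2 + 1/C) = 5.602 - j145.6 Ω.
Step 4 — Series with R1: Z_total = R1 + (R2 || C) = 3706 - j145.6 Ω = 3708∠-2.3° Ω.

Z = 3706 - j145.6 Ω = 3708∠-2.3° Ω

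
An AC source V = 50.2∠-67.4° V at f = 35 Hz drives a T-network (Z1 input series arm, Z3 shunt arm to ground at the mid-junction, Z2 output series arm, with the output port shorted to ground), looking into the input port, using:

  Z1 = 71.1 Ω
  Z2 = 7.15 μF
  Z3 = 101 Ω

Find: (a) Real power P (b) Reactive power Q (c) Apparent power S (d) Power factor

Step 1 — Angular frequency: ω = 2π·f = 2π·35 = 219.9 rad/s.
Step 2 — Component impedances:
  Z1: Z = R = 71.1 Ω
  Z2: Z = 1/(jωC) = -j/(ω·C) = 0 - j636 Ω
  Z3: Z = R = 101 Ω
Step 3 — With the output port shorted to ground, the output series arm Z2 runs from the junction to ground; the shunt arm Z3 also runs from the junction to ground. They appear in parallel: Z3 || Z2 = 98.52 - j15.65 Ω.
Step 4 — Series with input arm Z1: Z_in = Z1 + (Z3 || Z2) = 169.6 - j15.65 Ω = 170.3∠-5.3° Ω.
Step 5 — Source phasor: V = 50.2∠-67.4° V = 19.29 - j46.35 V.
Step 6 — Current: I = V / Z = 0.1378 - j0.2605 A = 0.2947∠-62.1° A.
Step 7 — Complex power: S = V·I* = 14.73 - j1.359 VA.
Step 8 — Real power: P = Re(S) = 14.73 W.
Step 9 — Reactive power: Q = Im(S) = -1.359 VAR.
Step 10 — Apparent power: |S| = 14.79 VA.
Step 11 — Power factor: PF = P/|S| = 0.9958 (leading).

(a) P = 14.73 W  (b) Q = -1.359 VAR  (c) S = 14.79 VA  (d) PF = 0.9958 (leading)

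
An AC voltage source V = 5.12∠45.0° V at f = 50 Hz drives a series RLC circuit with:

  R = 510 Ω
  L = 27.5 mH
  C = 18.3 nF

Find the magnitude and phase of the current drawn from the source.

Step 1 — Angular frequency: ω = 2π·f = 2π·50 = 314.2 rad/s.
Step 2 — Component impedances:
  R: Z = R = 510 Ω
  L: Z = jωL = j·314.2·0.0275 = 0 + j8.639 Ω
  C: Z = 1/(jωC) = -j/(ω·C) = 0 - j1.739e+05 Ω
Step 3 — Series combination: Z_total = R + L + C = 510 - j1.739e+05 Ω = 1.739e+05∠-89.8° Ω.
Step 4 — Source phasor: V = 5.12∠45.0° V = 3.62 + j3.62 V.
Step 5 — Ohm's law: I = V / Z_total = (3.62 + j3.62) / (510 - j1.739e+05) = -2.075e-05 + j2.088e-05 A.
Step 6 — Convert to polar: |I| = 2.944e-05 A, ∠I = 134.8°.

I = 2.944e-05∠134.8° A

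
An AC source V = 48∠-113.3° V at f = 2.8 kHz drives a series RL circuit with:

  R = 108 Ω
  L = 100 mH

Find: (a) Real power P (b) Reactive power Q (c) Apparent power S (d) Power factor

Step 1 — Angular frequency: ω = 2π·f = 2π·2800 = 1.759e+04 rad/s.
Step 2 — Component impedances:
  R: Z = R = 108 Ω
  L: Z = jωL = j·1.759e+04·0.1 = 0 + j1759 Ω
Step 3 — Series combination: Z_total = R + L = 108 + j1759 Ω = 1763∠86.5° Ω.
Step 4 — Source phasor: V = 48∠-113.3° V = -18.99 - j44.09 V.
Step 5 — Current: I = V / Z = -0.02562 + j0.009219 A = 0.02723∠160.2° A.
Step 6 — Complex power: S = V·I* = 0.08009 + j1.305 VA.
Step 7 — Real power: P = Re(S) = 0.08009 W.
Step 8 — Reactive power: Q = Im(S) = 1.305 VAR.
Step 9 — Apparent power: |S| = 1.307 VA.
Step 10 — Power factor: PF = P/|S| = 0.06127 (lagging).

(a) P = 0.08009 W  (b) Q = 1.305 VAR  (c) S = 1.307 VA  (d) PF = 0.06127 (lagging)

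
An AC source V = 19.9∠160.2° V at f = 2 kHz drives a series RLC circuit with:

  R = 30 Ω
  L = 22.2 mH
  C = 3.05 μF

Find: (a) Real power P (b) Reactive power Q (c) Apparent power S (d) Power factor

Step 1 — Angular frequency: ω = 2π·f = 2π·2000 = 1.257e+04 rad/s.
Step 2 — Component impedances:
  R: Z = R = 30 Ω
  L: Z = jωL = j·1.257e+04·0.0222 = 0 + j279 Ω
  C: Z = 1/(jωC) = -j/(ω·C) = 0 - j26.09 Ω
Step 3 — Series combination: Z_total = R + L + C = 30 + j252.9 Ω = 254.7∠83.2° Ω.
Step 4 — Source phasor: V = 19.9∠160.2° V = -18.72 + j6.741 V.
Step 5 — Current: I = V / Z = 0.01762 + j0.07613 A = 0.07814∠77.0° A.
Step 6 — Complex power: S = V·I* = 0.1832 + j1.544 VA.
Step 7 — Real power: P = Re(S) = 0.1832 W.
Step 8 — Reactive power: Q = Im(S) = 1.544 VAR.
Step 9 — Apparent power: |S| = 1.555 VA.
Step 10 — Power factor: PF = P/|S| = 0.1178 (lagging).

(a) P = 0.1832 W  (b) Q = 1.544 VAR  (c) S = 1.555 VA  (d) PF = 0.1178 (lagging)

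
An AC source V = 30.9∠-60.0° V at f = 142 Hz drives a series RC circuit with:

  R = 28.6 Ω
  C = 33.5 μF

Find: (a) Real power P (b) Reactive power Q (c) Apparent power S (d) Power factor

Step 1 — Angular frequency: ω = 2π·f = 2π·142 = 892.2 rad/s.
Step 2 — Component impedances:
  R: Z = R = 28.6 Ω
  C: Z = 1/(jωC) = -j/(ω·C) = 0 - j33.46 Ω
Step 3 — Series combination: Z_total = R + C = 28.6 - j33.46 Ω = 44.02∠-49.5° Ω.
Step 4 — Source phasor: V = 30.9∠-60.0° V = 15.45 - j26.76 V.
Step 5 — Current: I = V / Z = 0.6902 - j0.1282 A = 0.702∠-10.5° A.
Step 6 — Complex power: S = V·I* = 14.1 - j16.49 VA.
Step 7 — Real power: P = Re(S) = 14.1 W.
Step 8 — Reactive power: Q = Im(S) = -16.49 VAR.
Step 9 — Apparent power: |S| = 21.69 VA.
Step 10 — Power factor: PF = P/|S| = 0.6498 (leading).

(a) P = 14.1 W  (b) Q = -16.49 VAR  (c) S = 21.69 VA  (d) PF = 0.6498 (leading)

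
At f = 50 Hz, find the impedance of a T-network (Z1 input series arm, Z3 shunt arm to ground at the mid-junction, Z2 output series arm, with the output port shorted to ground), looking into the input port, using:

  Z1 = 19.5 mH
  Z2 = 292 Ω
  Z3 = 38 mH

Step 1 — Angular frequency: ω = 2π·f = 2π·50 = 314.2 rad/s.
Step 2 — Component impedances:
  Z1: Z = jωL = j·314.2·0.0195 = 0 + j6.126 Ω
  Z2: Z = R = 292 Ω
  Z3: Z = jωL = j·314.2·0.038 = 0 + j11.94 Ω
Step 3 — With the output port shorted to ground, the output series arm Z2 runs from the junction to ground; the shunt arm Z3 also runs from the junction to ground. They appear in parallel: Z3 || Z2 = 0.4873 + j11.92 Ω.
Step 4 — Series with input arm Z1: Z_in = Z1 + (Z3 || Z2) = 0.4873 + j18.04 Ω = 18.05∠88.5° Ω.

Z = 0.4873 + j18.04 Ω = 18.05∠88.5° Ω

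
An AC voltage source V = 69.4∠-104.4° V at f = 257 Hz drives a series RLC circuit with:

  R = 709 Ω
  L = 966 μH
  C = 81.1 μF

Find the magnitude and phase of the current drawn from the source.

Step 1 — Angular frequency: ω = 2π·f = 2π·257 = 1615 rad/s.
Step 2 — Component impedances:
  R: Z = R = 709 Ω
  L: Z = jωL = j·1615·0.000966 = 0 + j1.56 Ω
  C: Z = 1/(jωC) = -j/(ω·C) = 0 - j7.636 Ω
Step 3 — Series combination: Z_total = R + L + C = 709 - j6.076 Ω = 709∠-0.5° Ω.
Step 4 — Source phasor: V = 69.4∠-104.4° V = -17.26 - j67.22 V.
Step 5 — Ohm's law: I = V / Z_total = (-17.26 - j67.22) / (709 - j6.076) = -0.02353 - j0.09501 A.
Step 6 — Convert to polar: |I| = 0.09788 A, ∠I = -103.9°.

I = 0.09788∠-103.9° A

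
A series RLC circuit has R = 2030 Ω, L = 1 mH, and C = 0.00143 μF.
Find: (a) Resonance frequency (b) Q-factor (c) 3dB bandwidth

Step 1 — Resonance: ω₀ = 1/√(LC) = 1/√(0.001·1.43e-09) = 8.362e+05 rad/s.
Step 2 — f₀ = ω₀/(2π) = 1.331e+05 Hz.
Step 3 — Series Q: Q = ω₀L/R = 8.362e+05·0.001/2030 = 0.4119.
Step 4 — Bandwidth: Δω = ω₀/Q = 2.03e+06 rad/s; BW = Δω/(2π) = 3.231e+05 Hz.

(a) f₀ = 1.331e+05 Hz  (b) Q = 0.4119  (c) BW = 3.231e+05 Hz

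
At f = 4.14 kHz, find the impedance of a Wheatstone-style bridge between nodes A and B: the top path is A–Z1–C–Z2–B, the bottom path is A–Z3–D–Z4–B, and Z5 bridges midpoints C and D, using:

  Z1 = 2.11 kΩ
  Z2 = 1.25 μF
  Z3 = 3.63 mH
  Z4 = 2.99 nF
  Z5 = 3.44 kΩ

Step 1 — Angular frequency: ω = 2π·f = 2π·4140 = 2.601e+04 rad/s.
Step 2 — Component impedances:
  Z1: Z = R = 2110 Ω
  Z2: Z = 1/(jωC) = -j/(ω·C) = 0 - j30.75 Ω
  Z3: Z = jωL = j·2.601e+04·0.00363 = 0 + j94.42 Ω
  Z4: Z = 1/(jωC) = -j/(ω·C) = 0 - j1.286e+04 Ω
  Z5: Z = R = 3440 Ω
Step 3 — Bridge requires nodal analysis (the Z5 bridge couples midpoints C and D, so the two paths cannot be reduced to a simple series/parallel combination). Setting node B to ground and injecting 1 A at node A, the 3-node admittance system at A, C, D solves to V_A = Z_AB = 1284 - j147.5 Ω = 1292∠-6.6° Ω.

Z = 1284 - j147.5 Ω = 1292∠-6.6° Ω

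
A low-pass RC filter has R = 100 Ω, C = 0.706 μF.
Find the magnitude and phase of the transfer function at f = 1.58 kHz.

Step 1 — Angular frequency: ω = 2π·1580 = 9927 rad/s.
Step 2 — Transfer function: H(jω) = 1/(1 + jωRC).
Step 3 — Denominator: 1 + jωRC = 1 + j·9927·100·7.06e-07 = 1 + j0.7009.
Step 4 — H = 0.6706 - j0.47.
Step 5 — Magnitude: |H| = 0.8189 (-1.7 dB); phase: φ = -35.0°.

|H| = 0.8189 (-1.7 dB), φ = -35.0°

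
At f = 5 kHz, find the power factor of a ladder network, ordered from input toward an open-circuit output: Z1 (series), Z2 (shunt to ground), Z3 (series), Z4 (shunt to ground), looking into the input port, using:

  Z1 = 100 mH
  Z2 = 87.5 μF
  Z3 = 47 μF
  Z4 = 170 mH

Step 1 — Angular frequency: ω = 2π·f = 2π·5000 = 3.142e+04 rad/s.
Step 2 — Component impedances:
  Z1: Z = jωL = j·3.142e+04·0.1 = 0 + j3142 Ω
  Z2: Z = 1/(jωC) = -j/(ω·C) = 0 - j0.3638 Ω
  Z3: Z = 1/(jωC) = -j/(ω·C) = 0 - j0.6773 Ω
  Z4: Z = jωL = j·3.142e+04·0.17 = 0 + j5341 Ω
Step 3 — Ladder network (open output): work backward from the far end, alternating series and parallel combinations. Z_in = 0 + j3141 Ω = 3141∠90.0° Ω.
Step 4 — Power factor: PF = cos(φ) = Re(Z)/|Z| = 0/3141 = 0.
Step 5 — Type: Im(Z) = 3141 ⇒ lagging (phase φ = 90.0°).

PF = 0 (lagging, φ = 90.0°)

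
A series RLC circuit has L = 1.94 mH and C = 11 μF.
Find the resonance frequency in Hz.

Step 1 — Resonance condition Im(Z)=0 gives ω₀ = 1/√(LC).
Step 2 — ω₀ = 1/√(0.00194·1.1e-05) = 6845 rad/s.
Step 3 — f₀ = ω₀/(2π) = 1089 Hz.

f₀ = 1089 Hz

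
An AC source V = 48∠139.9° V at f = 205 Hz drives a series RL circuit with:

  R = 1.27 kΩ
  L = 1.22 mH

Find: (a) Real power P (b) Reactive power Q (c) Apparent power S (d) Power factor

Step 1 — Angular frequency: ω = 2π·f = 2π·205 = 1288 rad/s.
Step 2 — Component impedances:
  R: Z = R = 1270 Ω
  L: Z = jωL = j·1288·0.00122 = 0 + j1.571 Ω
Step 3 — Series combination: Z_total = R + L = 1270 + j1.571 Ω = 1270∠0.1° Ω.
Step 4 — Source phasor: V = 48∠139.9° V = -36.72 + j30.92 V.
Step 5 — Current: I = V / Z = -0.02888 + j0.02438 A = 0.0378∠139.8° A.
Step 6 — Complex power: S = V·I* = 1.814 + j0.002245 VA.
Step 7 — Real power: P = Re(S) = 1.814 W.
Step 8 — Reactive power: Q = Im(S) = 0.002245 VAR.
Step 9 — Apparent power: |S| = 1.814 VA.
Step 10 — Power factor: PF = P/|S| = 1 (lagging).

(a) P = 1.814 W  (b) Q = 0.002245 VAR  (c) S = 1.814 VA  (d) PF = 1 (lagging)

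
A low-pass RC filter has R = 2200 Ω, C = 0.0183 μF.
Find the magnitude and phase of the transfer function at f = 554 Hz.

Step 1 — Angular frequency: ω = 2π·554 = 3481 rad/s.
Step 2 — Transfer function: H(jω) = 1/(1 + jωRC).
Step 3 — Denominator: 1 + jωRC = 1 + j·3481·2200·1.83e-08 = 1 + j0.1401.
Step 4 — H = 0.9807 - j0.1374.
Step 5 — Magnitude: |H| = 0.9903 (-0.1 dB); phase: φ = -8.0°.

|H| = 0.9903 (-0.1 dB), φ = -8.0°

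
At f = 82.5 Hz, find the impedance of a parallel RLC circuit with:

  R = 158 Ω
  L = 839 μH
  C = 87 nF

Step 1 — Angular frequency: ω = 2π·f = 2π·82.5 = 518.4 rad/s.
Step 2 — Component impedances:
  R: Z = R = 158 Ω
  L: Z = jωL = j·518.4·0.000839 = 0 + j0.4349 Ω
  C: Z = 1/(jωC) = -j/(ω·C) = 0 - j2.217e+04 Ω
Step 3 — Parallel combination: 1/Z_total = 1/R + 1/L + 1/C; Z_total = 0.001197 + j0.4349 Ω = 0.4349∠89.8° Ω.

Z = 0.001197 + j0.4349 Ω = 0.4349∠89.8° Ω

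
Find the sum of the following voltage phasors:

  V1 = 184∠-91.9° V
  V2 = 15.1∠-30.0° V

Step 1 — Convert each phasor to rectangular form:
  V1 = 184·(cos(-91.9°) + j·sin(-91.9°)) = -6.101 - j183.9 V
  V2 = 15.1·(cos(-30.0°) + j·sin(-30.0°)) = 13.08 - j7.55 V
Step 2 — Sum components: V_total = 6.976 - j191.4 V.
Step 3 — Convert to polar: |V_total| = 191.6 V, ∠V_total = -87.9°.

V_total = 191.6∠-87.9° V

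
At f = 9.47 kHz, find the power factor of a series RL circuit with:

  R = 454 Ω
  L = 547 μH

Step 1 — Angular frequency: ω = 2π·f = 2π·9470 = 5.95e+04 rad/s.
Step 2 — Component impedances:
  R: Z = R = 454 Ω
  L: Z = jωL = j·5.95e+04·0.000547 = 0 + j32.55 Ω
Step 3 — Series combination: Z_total = R + L = 454 + j32.55 Ω = 455.2∠4.1° Ω.
Step 4 — Power factor: PF = cos(φ) = Re(Z)/|Z| = 454/455.2 = 0.9974.
Step 5 — Type: Im(Z) = 32.55 ⇒ lagging (phase φ = 4.1°).

PF = 0.9974 (lagging, φ = 4.1°)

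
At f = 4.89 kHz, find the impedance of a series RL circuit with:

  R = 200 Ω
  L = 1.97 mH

Step 1 — Angular frequency: ω = 2π·f = 2π·4890 = 3.072e+04 rad/s.
Step 2 — Component impedances:
  R: Z = R = 200 Ω
  L: Z = jωL = j·3.072e+04·0.00197 = 0 + j60.53 Ω
Step 3 — Series combination: Z_total = R + L = 200 + j60.53 Ω = 209∠16.8° Ω.

Z = 200 + j60.53 Ω = 209∠16.8° Ω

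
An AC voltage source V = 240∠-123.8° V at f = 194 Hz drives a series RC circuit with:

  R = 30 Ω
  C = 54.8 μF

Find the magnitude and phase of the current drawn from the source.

Step 1 — Angular frequency: ω = 2π·f = 2π·194 = 1219 rad/s.
Step 2 — Component impedances:
  R: Z = R = 30 Ω
  C: Z = 1/(jωC) = -j/(ω·C) = 0 - j14.97 Ω
Step 3 — Series combination: Z_total = R + C = 30 - j14.97 Ω = 33.53∠-26.5° Ω.
Step 4 — Source phasor: V = 240∠-123.8° V = -133.5 - j199.4 V.
Step 5 — Ohm's law: I = V / Z_total = (-133.5 - j199.4) / (30 - j14.97) = -0.9071 - j7.101 A.
Step 6 — Convert to polar: |I| = 7.158 A, ∠I = -97.3°.

I = 7.158∠-97.3° A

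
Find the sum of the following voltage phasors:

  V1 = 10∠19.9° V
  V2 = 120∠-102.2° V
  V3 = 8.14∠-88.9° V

Step 1 — Convert each phasor to rectangular form:
  V1 = 10·(cos(19.9°) + j·sin(19.9°)) = 9.403 + j3.404 V
  V2 = 120·(cos(-102.2°) + j·sin(-102.2°)) = -25.36 - j117.3 V
  V3 = 8.14·(cos(-88.9°) + j·sin(-88.9°)) = 0.1563 - j8.138 V
Step 2 — Sum components: V_total = -15.8 - j122 V.
Step 3 — Convert to polar: |V_total| = 123 V, ∠V_total = -97.4°.

V_total = 123∠-97.4° V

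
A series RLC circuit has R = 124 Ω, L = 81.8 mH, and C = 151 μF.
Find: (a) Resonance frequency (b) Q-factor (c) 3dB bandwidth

Step 1 — Resonance condition Im(Z)=0 gives ω₀ = 1/√(LC).
Step 2 — ω₀ = 1/√(0.0818·0.000151) = 284.5 rad/s.
Step 3 — f₀ = ω₀/(2π) = 45.29 Hz.
Step 4 — Series Q: Q = ω₀L/R = 284.5·0.0818/124 = 0.1877.
Step 5 — 3dB bandwidth: Δω = ω₀/Q = 1516 rad/s; BW = Δω/(2π) = 241.3 Hz.

(a) f₀ = 45.29 Hz  (b) Q = 0.1877  (c) BW = 241.3 Hz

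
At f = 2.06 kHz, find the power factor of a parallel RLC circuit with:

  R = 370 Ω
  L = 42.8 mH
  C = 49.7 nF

Step 1 — Angular frequency: ω = 2π·f = 2π·2060 = 1.294e+04 rad/s.
Step 2 — Component impedances:
  R: Z = R = 370 Ω
  L: Z = jωL = j·1.294e+04·0.0428 = 0 + j554 Ω
  C: Z = 1/(jωC) = -j/(ω·C) = 0 - j1555 Ω
Step 3 — Parallel combination: 1/Z_total = 1/R + 1/L + 1/C; Z_total = 312.3 + j134.2 Ω = 339.9∠23.3° Ω.
Step 4 — Power factor: PF = cos(φ) = Re(Z)/|Z| = 312.29/339.92 = 0.9187.
Step 5 — Type: Im(Z) = 134.2 ⇒ lagging (phase φ = 23.3°).

PF = 0.9187 (lagging, φ = 23.3°)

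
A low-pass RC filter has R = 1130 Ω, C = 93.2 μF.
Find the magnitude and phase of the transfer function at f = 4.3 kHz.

Step 1 — Angular frequency: ω = 2π·4300 = 2.702e+04 rad/s.
Step 2 — Transfer function: H(jω) = 1/(1 + jωRC).
Step 3 — Denominator: 1 + jωRC = 1 + j·2.702e+04·1130·9.32e-05 = 1 + j2845.
Step 4 — H = 1.235e-07 - j0.0003514.
Step 5 — Magnitude: |H| = 0.0003514 (-69.1 dB); phase: φ = -90.0°.

|H| = 0.0003514 (-69.1 dB), φ = -90.0°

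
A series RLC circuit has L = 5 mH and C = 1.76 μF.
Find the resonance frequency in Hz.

Step 1 — Resonance condition Im(Z)=0 gives ω₀ = 1/√(LC).
Step 2 — ω₀ = 1/√(0.005·1.76e-06) = 1.066e+04 rad/s.
Step 3 — f₀ = ω₀/(2π) = 1697 Hz.

f₀ = 1697 Hz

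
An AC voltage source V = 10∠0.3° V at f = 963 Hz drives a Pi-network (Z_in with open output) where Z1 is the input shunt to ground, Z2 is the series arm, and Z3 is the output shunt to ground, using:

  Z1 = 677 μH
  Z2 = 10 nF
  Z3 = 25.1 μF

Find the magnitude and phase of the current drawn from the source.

Step 1 — Angular frequency: ω = 2π·f = 2π·963 = 6051 rad/s.
Step 2 — Component impedances:
  Z1: Z = jωL = j·6051·0.000677 = 0 + j4.096 Ω
  Z2: Z = 1/(jωC) = -j/(ω·C) = 0 - j1.653e+04 Ω
  Z3: Z = 1/(jωC) = -j/(ω·C) = 0 - j6.584 Ω
Step 3 — With open output, the series arm Z2 and the output shunt Z3 appear in series to ground: Z2 + Z3 = 0 - j1.653e+04 Ω.
Step 4 — Parallel with input shunt Z1: Z_in = Z1 || (Z2 + Z3) = 0 + j4.097 Ω = 4.097∠90.0° Ω.
Step 5 — Source phasor: V = 10∠0.3° V = 10 + j0.05236 V.
Step 6 — Ohm's law: I = V / Z_total = (10 + j0.05236) / (0 + j4.097) = 0.01278 - j2.441 A.
Step 7 — Convert to polar: |I| = 2.441 A, ∠I = -89.7°.

I = 2.441∠-89.7° A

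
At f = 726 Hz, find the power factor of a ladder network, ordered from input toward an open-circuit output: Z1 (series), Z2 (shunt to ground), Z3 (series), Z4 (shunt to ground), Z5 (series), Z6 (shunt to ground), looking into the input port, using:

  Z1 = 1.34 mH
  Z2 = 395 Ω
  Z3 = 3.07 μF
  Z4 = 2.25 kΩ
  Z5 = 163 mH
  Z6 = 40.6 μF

Step 1 — Angular frequency: ω = 2π·f = 2π·726 = 4562 rad/s.
Step 2 — Component impedances:
  Z1: Z = jωL = j·4562·0.00134 = 0 + j6.113 Ω
  Z2: Z = R = 395 Ω
  Z3: Z = 1/(jωC) = -j/(ω·C) = 0 - j71.41 Ω
  Z4: Z = R = 2250 Ω
  Z5: Z = jωL = j·4562·0.163 = 0 + j743.5 Ω
  Z6: Z = 1/(jωC) = -j/(ω·C) = 0 - j5.4 Ω
Step 3 — Ladder network (open output): work backward from the far end, alternating series and parallel combinations. Z_in = 264 + j133.2 Ω = 295.6∠26.8° Ω.
Step 4 — Power factor: PF = cos(φ) = Re(Z)/|Z| = 263.95/295.65 = 0.8928.
Step 5 — Type: Im(Z) = 133.2 ⇒ lagging (phase φ = 26.8°).

PF = 0.8928 (lagging, φ = 26.8°)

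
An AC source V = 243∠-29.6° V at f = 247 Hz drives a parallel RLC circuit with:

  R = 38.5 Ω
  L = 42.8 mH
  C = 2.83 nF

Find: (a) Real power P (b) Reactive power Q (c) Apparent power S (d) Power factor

Step 1 — Angular frequency: ω = 2π·f = 2π·247 = 1552 rad/s.
Step 2 — Component impedances:
  R: Z = R = 38.5 Ω
  L: Z = jωL = j·1552·0.0428 = 0 + j66.42 Ω
  C: Z = 1/(jωC) = -j/(ω·C) = 0 - j2.277e+05 Ω
Step 3 — Parallel combination: 1/Z_total = 1/R + 1/L + 1/C; Z_total = 28.82 + j16.7 Ω = 33.31∠30.1° Ω.
Step 4 — Source phasor: V = 243∠-29.6° V = 211.3 - j120 V.
Step 5 — Current: I = V / Z = 3.681 - j6.298 A = 7.295∠-59.7° A.
Step 6 — Complex power: S = V·I* = 1534 + j888.7 VA.
Step 7 — Real power: P = Re(S) = 1534 W.
Step 8 — Reactive power: Q = Im(S) = 888.7 VAR.
Step 9 — Apparent power: |S| = 1773 VA.
Step 10 — Power factor: PF = P/|S| = 0.8652 (lagging).

(a) P = 1534 W  (b) Q = 888.7 VAR  (c) S = 1773 VA  (d) PF = 0.8652 (lagging)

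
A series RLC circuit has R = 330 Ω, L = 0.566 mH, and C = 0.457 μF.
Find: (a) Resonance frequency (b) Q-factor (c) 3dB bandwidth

Step 1 — Resonance condition Im(Z)=0 gives ω₀ = 1/√(LC).
Step 2 — ω₀ = 1/√(0.000566·4.57e-07) = 6.218e+04 rad/s.
Step 3 — f₀ = ω₀/(2π) = 9896 Hz.
Step 4 — Series Q: Q = ω₀L/R = 6.218e+04·0.000566/330 = 0.1066.
Step 5 — 3dB bandwidth: Δω = ω₀/Q = 5.83e+05 rad/s; BW = Δω/(2π) = 9.279e+04 Hz.

(a) f₀ = 9896 Hz  (b) Q = 0.1066  (c) BW = 9.279e+04 Hz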